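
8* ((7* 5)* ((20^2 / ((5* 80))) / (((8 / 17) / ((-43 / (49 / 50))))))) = -182750 / 7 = -26107.14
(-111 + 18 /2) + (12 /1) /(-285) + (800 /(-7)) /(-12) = -184574 /1995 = -92.52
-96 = -96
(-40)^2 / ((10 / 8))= 1280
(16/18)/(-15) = -8/135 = -0.06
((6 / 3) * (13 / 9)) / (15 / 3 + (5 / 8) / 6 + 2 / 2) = 416 / 879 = 0.47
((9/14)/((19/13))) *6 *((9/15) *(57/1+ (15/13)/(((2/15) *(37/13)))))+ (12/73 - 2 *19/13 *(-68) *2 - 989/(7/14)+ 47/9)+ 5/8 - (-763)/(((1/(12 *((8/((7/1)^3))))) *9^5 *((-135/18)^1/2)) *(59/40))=-6739405376092663747/4555564160794920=-1479.38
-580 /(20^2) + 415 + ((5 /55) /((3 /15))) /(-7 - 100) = 9734867 /23540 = 413.55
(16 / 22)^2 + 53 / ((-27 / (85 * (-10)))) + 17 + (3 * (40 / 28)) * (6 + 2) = 39342299 / 22869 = 1720.33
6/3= 2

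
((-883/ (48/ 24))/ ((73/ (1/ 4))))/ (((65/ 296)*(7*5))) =-32671/ 166075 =-0.20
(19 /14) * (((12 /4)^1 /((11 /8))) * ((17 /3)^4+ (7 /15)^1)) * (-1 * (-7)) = 21382.05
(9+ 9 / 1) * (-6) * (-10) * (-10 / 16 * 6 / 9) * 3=-1350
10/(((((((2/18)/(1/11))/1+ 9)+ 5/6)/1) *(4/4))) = 180/199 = 0.90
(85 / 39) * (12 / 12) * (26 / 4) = 85 / 6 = 14.17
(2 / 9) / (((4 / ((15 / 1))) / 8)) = 20 / 3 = 6.67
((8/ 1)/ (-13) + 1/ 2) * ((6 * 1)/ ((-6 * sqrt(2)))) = 3 * sqrt(2)/ 52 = 0.08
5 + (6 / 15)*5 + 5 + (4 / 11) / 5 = 664 / 55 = 12.07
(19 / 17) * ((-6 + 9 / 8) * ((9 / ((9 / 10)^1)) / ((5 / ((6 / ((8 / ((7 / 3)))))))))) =-5187 / 272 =-19.07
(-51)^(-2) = 1/2601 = 0.00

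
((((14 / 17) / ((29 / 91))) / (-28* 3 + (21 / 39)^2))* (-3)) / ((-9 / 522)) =-184548 / 34357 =-5.37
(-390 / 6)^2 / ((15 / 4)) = 3380 / 3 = 1126.67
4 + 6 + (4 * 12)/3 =26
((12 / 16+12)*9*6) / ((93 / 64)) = 14688 / 31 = 473.81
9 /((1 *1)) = 9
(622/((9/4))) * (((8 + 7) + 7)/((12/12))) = 54736/9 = 6081.78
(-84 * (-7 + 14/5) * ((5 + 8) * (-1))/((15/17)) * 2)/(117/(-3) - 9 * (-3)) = 21658/25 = 866.32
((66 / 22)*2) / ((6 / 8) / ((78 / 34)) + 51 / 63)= 6552 / 1241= 5.28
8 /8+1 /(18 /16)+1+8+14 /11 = 1204 /99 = 12.16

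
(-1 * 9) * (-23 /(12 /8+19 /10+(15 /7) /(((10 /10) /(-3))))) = -7245 /106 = -68.35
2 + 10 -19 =-7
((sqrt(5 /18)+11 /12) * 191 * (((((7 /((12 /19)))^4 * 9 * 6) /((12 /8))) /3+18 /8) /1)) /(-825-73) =-657412583509 /18620928-59764780319 * sqrt(10) /9310464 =-55604.01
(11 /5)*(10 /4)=11 /2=5.50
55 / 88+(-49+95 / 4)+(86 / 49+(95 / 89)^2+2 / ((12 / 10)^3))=-1724764805 / 83835864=-20.57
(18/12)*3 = 9/2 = 4.50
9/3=3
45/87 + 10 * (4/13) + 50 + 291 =129912/377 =344.59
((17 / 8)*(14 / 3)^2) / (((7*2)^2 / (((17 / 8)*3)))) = 289 / 192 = 1.51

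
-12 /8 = -1.50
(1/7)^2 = 1/49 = 0.02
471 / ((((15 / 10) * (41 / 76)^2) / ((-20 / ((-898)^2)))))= -9068320 / 338891281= -0.03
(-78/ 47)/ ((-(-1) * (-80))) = 39/ 1880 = 0.02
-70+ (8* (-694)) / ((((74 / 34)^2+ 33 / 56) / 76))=-6834905238 / 86201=-79290.32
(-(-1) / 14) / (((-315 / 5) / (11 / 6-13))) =67 / 5292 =0.01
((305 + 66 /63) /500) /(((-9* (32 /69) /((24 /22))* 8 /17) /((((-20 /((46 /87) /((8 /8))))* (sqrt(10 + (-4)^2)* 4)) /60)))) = 3168511* sqrt(26) /3696000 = 4.37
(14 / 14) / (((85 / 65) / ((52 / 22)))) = 338 / 187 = 1.81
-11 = -11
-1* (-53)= 53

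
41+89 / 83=3492 / 83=42.07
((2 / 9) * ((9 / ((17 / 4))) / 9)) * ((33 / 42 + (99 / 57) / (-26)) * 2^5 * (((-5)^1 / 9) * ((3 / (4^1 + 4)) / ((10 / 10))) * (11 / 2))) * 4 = -4375360 / 793611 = -5.51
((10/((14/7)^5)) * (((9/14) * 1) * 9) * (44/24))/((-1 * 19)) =-1485/8512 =-0.17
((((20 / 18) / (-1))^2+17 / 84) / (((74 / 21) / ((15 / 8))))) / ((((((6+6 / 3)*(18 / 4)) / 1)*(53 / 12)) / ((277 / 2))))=4513715 / 6777216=0.67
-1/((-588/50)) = 0.09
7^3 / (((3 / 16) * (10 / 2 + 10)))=5488 / 45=121.96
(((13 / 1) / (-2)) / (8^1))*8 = -13 / 2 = -6.50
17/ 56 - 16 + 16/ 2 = -431/ 56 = -7.70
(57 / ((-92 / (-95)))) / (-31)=-5415 / 2852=-1.90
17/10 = 1.70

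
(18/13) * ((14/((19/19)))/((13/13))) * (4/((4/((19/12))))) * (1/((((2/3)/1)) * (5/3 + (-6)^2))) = 3591/2938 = 1.22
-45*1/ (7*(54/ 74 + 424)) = -333/ 22001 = -0.02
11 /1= 11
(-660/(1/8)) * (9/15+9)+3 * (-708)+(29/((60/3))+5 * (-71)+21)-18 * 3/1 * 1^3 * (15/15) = -1063971/20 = -53198.55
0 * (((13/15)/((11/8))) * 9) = 0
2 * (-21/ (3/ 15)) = -210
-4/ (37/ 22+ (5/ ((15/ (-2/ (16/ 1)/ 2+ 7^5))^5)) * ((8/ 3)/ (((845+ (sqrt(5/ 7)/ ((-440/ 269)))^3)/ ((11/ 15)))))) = -719944453568933444310985628427793263183872000000/ 3677977623775611937244074996967956381646829376612669360578647+ 19866209735148909004025726811770313758592000 * sqrt(35)/ 3677977623775611937244074996967956381646829376612669360578647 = -0.00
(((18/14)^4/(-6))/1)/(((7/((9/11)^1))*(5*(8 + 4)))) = -6561/7395080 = -0.00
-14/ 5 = -2.80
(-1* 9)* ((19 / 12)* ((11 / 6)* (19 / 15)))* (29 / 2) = -115159 / 240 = -479.83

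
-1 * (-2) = 2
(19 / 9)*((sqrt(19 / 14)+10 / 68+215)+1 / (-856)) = 19*sqrt(266) / 126+6609473 / 14552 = 456.66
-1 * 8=-8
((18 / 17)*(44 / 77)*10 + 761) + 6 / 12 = 182677 / 238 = 767.55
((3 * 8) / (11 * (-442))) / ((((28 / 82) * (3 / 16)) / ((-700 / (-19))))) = -131200 / 46189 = -2.84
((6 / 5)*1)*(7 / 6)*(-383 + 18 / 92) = -123263 / 230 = -535.93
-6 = -6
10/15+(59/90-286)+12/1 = -24541/90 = -272.68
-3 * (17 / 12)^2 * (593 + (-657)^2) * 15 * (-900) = 70266340125 / 2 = 35133170062.50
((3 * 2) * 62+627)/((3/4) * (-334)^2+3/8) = 0.01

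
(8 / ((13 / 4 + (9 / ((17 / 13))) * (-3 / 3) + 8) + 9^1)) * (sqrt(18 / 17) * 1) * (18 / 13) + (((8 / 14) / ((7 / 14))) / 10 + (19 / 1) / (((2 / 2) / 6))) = 192 * sqrt(34) / 1313 + 3994 / 35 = 114.97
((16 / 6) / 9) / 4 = 2 / 27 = 0.07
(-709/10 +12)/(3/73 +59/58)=-1246913/22405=-55.65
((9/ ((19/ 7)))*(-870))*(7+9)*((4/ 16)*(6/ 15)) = -87696/ 19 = -4615.58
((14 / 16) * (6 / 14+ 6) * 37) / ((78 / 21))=11655 / 208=56.03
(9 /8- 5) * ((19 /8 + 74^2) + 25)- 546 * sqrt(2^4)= -1504613 /64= -23509.58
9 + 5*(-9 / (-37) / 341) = 113598 / 12617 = 9.00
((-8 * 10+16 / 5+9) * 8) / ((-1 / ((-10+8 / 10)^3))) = -263975232 / 625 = -422360.37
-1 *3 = -3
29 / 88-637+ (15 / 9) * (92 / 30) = -500195 / 792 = -631.56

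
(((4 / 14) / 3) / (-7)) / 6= -1 / 441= -0.00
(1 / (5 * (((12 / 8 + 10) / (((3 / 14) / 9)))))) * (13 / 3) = 13 / 7245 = 0.00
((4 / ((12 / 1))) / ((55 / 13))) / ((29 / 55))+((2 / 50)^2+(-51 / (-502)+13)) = 13.25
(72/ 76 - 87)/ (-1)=1635/ 19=86.05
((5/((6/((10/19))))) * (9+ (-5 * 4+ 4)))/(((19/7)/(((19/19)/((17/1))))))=-1225/18411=-0.07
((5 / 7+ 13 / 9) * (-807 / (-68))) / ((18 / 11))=2959 / 189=15.66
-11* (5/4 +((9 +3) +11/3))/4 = -46.52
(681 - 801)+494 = 374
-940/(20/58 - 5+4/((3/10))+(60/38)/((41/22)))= -12741324/129113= -98.68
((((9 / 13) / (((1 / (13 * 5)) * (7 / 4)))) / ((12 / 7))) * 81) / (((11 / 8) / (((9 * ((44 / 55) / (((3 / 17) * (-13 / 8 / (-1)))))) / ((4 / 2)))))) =1586304 / 143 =11093.03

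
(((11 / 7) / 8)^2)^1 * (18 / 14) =0.05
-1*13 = -13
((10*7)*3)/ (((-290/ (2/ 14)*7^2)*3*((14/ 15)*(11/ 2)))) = -15/ 109417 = -0.00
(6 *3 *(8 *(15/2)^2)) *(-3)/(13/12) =-291600/13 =-22430.77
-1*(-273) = 273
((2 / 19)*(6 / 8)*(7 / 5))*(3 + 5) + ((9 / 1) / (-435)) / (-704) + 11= 23049721 / 1939520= 11.88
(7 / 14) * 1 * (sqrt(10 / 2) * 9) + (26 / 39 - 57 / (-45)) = 29 / 15 + 9 * sqrt(5) / 2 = 12.00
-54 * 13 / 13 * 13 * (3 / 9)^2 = -78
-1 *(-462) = 462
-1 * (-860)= 860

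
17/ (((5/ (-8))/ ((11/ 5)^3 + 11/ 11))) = -198016/ 625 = -316.83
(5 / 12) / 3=5 / 36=0.14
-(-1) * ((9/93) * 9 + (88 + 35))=3840/31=123.87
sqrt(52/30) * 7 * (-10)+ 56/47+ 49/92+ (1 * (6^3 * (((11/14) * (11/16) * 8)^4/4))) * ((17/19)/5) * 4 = 13389.52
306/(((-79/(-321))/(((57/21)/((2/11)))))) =10264617/553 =18561.69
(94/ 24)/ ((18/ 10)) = 235/ 108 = 2.18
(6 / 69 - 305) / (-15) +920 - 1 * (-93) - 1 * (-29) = 366503 / 345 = 1062.33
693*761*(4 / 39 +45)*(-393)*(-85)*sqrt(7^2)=72305609645115 / 13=5561969972701.15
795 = 795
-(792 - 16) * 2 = -1552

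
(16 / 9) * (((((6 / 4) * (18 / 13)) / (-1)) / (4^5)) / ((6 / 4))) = -1 / 416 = -0.00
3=3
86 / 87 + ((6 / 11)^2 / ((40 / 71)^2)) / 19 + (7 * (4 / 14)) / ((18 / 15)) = 72124901 / 26668400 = 2.70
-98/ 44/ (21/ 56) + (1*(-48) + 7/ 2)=-3329/ 66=-50.44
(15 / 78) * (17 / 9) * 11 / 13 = 935 / 3042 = 0.31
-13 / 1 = -13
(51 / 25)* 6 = 12.24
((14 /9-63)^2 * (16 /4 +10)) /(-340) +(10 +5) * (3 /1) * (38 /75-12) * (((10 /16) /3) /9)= -4611041 /27540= -167.43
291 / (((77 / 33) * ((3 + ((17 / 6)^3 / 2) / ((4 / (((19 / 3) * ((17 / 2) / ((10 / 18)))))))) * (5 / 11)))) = 11062656 / 11229253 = 0.99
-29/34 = -0.85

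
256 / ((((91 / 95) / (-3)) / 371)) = -3866880 / 13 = -297452.31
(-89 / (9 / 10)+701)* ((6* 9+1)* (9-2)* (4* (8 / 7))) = 9537440 / 9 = 1059715.56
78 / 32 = 39 / 16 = 2.44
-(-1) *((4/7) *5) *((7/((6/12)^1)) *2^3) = 320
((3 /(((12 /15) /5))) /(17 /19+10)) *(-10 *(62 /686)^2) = -2282375 /16235562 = -0.14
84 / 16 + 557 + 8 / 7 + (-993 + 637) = 5807 / 28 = 207.39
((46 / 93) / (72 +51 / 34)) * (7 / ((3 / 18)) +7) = 0.33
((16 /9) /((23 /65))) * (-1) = -1040 /207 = -5.02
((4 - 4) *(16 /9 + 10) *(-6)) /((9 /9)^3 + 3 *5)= 0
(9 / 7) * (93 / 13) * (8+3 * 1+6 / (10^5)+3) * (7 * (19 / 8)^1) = 11132147709 / 5200000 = 2140.80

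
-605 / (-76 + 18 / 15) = 275 / 34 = 8.09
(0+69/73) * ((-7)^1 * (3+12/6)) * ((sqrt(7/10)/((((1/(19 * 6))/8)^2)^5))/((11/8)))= -769051644843274529813478682656768 * sqrt(70)/803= -8012886296147553084459144000000.00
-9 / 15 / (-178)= 3 / 890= 0.00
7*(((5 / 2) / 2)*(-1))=-35 / 4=-8.75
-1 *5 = -5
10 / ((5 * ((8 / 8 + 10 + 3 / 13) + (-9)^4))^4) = 57122 / 6660926469753480480125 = 0.00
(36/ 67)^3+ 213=64109175/ 300763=213.16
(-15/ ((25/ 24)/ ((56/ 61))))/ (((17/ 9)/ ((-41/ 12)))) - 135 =-575991/ 5185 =-111.09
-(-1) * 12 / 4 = 3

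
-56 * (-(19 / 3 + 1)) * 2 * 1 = 2464 / 3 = 821.33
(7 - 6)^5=1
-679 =-679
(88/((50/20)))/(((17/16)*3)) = 2816/255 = 11.04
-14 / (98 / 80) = -80 / 7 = -11.43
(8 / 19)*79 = 632 / 19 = 33.26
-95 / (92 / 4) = -95 / 23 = -4.13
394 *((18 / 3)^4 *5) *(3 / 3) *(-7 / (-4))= 4467960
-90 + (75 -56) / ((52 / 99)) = -2799 / 52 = -53.83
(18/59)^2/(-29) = -324/100949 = -0.00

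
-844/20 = -211/5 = -42.20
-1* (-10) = 10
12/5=2.40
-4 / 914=-2 / 457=-0.00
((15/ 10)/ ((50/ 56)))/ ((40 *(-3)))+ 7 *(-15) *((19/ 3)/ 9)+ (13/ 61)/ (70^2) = -497015111/ 6725250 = -73.90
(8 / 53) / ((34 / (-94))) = -376 / 901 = -0.42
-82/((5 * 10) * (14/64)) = -1312/175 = -7.50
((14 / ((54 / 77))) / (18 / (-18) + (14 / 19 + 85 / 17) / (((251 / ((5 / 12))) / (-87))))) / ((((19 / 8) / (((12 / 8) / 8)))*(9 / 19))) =-66766 / 36693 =-1.82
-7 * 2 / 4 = -7 / 2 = -3.50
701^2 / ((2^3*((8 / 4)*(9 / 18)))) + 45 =491761 / 8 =61470.12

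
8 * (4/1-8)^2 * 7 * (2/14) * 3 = 384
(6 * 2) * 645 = 7740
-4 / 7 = -0.57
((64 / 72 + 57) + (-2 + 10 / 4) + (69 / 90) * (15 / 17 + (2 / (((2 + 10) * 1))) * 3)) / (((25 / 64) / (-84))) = -81497024 / 6375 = -12783.85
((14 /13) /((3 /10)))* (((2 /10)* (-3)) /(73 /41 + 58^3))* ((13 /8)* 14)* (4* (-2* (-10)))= -0.02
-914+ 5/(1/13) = -849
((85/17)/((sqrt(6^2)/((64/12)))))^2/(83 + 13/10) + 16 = 1108528/68283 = 16.23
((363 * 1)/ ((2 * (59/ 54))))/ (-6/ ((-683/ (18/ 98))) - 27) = -4049507/ 658145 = -6.15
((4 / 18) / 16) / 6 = 1 / 432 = 0.00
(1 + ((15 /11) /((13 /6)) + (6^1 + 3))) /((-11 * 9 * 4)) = -380 /14157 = -0.03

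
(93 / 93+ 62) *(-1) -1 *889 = -952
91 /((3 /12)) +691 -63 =992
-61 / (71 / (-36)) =2196 / 71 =30.93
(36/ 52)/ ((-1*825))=-3/ 3575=-0.00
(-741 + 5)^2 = 541696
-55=-55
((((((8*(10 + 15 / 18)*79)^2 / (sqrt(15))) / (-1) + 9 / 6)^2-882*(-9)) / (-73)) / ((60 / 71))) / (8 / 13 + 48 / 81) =-131429678363097146929 / 66856320 + 973514867*sqrt(15) / 7738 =-1965852230376.75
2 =2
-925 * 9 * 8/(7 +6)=-66600/13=-5123.08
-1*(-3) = 3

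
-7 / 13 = -0.54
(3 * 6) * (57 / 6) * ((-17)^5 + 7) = -242794350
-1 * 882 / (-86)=441 / 43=10.26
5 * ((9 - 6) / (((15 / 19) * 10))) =19 / 10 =1.90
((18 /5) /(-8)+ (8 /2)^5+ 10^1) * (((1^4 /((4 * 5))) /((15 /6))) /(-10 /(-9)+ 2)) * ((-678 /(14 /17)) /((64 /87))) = -13325202837 /1792000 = -7435.94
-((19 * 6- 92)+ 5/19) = -423/19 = -22.26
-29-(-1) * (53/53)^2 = -28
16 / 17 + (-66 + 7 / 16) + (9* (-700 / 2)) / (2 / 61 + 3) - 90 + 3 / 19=-228142119 / 191216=-1193.11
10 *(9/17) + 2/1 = 7.29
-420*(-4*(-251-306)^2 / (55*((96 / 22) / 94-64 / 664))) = -25415908329 / 134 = -189670957.68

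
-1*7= -7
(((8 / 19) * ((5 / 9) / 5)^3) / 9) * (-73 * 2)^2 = 1.37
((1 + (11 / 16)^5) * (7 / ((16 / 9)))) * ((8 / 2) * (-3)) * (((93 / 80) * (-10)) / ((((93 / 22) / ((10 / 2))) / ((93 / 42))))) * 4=55685178945 / 8388608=6638.19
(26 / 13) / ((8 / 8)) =2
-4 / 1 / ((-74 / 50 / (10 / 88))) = 125 / 407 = 0.31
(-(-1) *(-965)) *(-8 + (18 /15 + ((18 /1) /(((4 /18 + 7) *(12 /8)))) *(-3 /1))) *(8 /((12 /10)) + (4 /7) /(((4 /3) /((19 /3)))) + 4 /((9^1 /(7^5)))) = 69659343706 /819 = 85054143.72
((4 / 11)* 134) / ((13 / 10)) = 5360 / 143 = 37.48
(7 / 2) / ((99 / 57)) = 133 / 66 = 2.02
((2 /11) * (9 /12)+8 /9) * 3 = 203 /66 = 3.08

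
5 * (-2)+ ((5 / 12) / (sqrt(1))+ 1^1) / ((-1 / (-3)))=-23 / 4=-5.75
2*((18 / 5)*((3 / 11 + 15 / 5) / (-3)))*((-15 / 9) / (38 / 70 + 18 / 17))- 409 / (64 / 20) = -20066855 / 167728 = -119.64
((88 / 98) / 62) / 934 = 11 / 709373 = 0.00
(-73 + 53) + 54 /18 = -17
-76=-76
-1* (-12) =12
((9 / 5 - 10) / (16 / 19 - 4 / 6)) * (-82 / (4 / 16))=383268 / 25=15330.72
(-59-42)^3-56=-1030357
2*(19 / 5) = 38 / 5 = 7.60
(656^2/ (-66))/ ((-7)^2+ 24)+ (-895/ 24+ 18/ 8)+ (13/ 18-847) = -56118397/ 57816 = -970.64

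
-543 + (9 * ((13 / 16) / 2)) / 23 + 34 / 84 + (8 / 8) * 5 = -537.44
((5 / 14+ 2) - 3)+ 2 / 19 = -143 / 266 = -0.54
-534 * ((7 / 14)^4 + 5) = -21627 / 8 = -2703.38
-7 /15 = -0.47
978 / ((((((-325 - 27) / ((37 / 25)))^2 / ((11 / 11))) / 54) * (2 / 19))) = 343423233 / 38720000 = 8.87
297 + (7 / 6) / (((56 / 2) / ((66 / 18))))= 21395 / 72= 297.15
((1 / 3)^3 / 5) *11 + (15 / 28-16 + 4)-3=-54367 / 3780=-14.38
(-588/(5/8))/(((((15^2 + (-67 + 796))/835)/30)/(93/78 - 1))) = -4750.65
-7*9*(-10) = 630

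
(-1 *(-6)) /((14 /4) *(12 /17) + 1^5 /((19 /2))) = 969 /416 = 2.33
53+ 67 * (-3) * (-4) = 857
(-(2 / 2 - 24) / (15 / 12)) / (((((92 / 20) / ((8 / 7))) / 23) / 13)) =9568 / 7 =1366.86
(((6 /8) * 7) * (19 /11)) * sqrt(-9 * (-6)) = 1197 * sqrt(6) /44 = 66.64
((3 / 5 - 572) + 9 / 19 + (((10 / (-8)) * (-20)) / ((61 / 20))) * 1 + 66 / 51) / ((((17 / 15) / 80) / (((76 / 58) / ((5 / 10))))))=-53097423360 / 511241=-103859.87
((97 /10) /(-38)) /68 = -0.00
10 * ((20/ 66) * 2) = 200/ 33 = 6.06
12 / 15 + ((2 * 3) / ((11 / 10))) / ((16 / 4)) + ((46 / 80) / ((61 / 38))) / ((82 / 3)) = 2395373 / 1100440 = 2.18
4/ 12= 1/ 3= 0.33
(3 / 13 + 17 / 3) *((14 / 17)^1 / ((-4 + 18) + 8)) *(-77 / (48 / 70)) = -197225 / 7956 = -24.79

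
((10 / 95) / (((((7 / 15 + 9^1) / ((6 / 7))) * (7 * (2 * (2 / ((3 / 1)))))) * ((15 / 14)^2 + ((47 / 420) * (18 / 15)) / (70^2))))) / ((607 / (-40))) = -0.00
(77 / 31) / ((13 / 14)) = 2.67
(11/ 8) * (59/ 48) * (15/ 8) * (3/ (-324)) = -0.03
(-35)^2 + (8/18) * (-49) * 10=9065/9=1007.22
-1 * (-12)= 12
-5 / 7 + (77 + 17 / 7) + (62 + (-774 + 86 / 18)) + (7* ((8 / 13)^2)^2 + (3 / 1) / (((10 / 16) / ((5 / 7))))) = -1122925844 / 1799343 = -624.08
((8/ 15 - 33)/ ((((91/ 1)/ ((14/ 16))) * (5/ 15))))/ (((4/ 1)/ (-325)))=2435/ 32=76.09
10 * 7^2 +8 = 498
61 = 61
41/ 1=41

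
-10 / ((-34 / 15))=75 / 17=4.41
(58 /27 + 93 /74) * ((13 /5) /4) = 88439 /39960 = 2.21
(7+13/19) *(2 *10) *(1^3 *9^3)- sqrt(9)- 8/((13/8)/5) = 27666019/247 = 112008.17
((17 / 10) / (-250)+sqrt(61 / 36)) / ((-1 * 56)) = 17 / 140000 - sqrt(61) / 336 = -0.02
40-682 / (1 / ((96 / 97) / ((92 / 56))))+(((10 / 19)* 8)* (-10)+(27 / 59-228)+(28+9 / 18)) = -3061155899 / 5001902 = -612.00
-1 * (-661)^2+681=-436240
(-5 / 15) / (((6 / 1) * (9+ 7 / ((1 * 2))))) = -1 / 225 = -0.00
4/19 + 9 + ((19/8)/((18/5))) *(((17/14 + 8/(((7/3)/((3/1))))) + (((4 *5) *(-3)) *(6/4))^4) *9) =236852147115/608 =389559452.49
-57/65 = -0.88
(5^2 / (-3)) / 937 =-25 / 2811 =-0.01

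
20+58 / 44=469 / 22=21.32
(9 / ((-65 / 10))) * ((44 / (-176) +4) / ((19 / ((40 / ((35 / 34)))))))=-18360 / 1729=-10.62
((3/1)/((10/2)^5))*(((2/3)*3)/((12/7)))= 7/6250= 0.00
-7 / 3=-2.33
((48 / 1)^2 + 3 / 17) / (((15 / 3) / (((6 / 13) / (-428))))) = -117513 / 236470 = -0.50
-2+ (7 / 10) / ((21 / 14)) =-23 / 15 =-1.53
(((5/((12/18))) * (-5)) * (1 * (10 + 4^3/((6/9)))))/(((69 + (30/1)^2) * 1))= -1325/323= -4.10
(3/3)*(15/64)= 15/64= 0.23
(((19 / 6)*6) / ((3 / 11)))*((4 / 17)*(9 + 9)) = 5016 / 17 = 295.06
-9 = -9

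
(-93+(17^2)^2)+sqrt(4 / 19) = 2 * sqrt(19) / 19+83428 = 83428.46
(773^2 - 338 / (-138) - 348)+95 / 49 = 2019083797 / 3381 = 597185.39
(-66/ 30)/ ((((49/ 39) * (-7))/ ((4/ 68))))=429/ 29155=0.01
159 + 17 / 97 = 15440 / 97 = 159.18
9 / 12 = 3 / 4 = 0.75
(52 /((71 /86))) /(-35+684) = 4472 /46079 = 0.10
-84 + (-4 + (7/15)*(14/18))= -11831/135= -87.64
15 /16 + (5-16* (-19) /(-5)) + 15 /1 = -3189 /80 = -39.86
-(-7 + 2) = 5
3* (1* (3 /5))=1.80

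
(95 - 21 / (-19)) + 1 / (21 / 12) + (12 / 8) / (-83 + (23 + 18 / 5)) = 96.65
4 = 4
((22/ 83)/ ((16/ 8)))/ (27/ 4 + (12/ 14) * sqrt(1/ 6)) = 19404/ 985625 - 1232 * sqrt(6)/ 2956875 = 0.02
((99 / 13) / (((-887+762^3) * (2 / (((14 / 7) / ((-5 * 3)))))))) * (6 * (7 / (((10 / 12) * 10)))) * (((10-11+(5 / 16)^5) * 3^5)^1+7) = 512898782319 / 376953106137088000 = 0.00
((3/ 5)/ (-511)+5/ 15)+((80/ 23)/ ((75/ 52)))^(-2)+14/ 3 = 9145193803/ 1768632320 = 5.17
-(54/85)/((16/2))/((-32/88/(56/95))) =2079/16150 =0.13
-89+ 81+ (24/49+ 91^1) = 4091/49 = 83.49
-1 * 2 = -2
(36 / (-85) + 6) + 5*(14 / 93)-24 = -139688 / 7905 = -17.67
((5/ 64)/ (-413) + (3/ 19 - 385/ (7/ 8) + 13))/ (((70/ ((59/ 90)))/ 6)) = -42872723/ 1787520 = -23.98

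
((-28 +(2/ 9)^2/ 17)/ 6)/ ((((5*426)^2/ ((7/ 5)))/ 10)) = -67466/ 4685483475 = -0.00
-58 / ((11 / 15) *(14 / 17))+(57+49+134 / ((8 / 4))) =5926 / 77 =76.96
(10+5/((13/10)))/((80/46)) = 207/26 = 7.96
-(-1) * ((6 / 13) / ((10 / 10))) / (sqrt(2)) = 3 * sqrt(2) / 13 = 0.33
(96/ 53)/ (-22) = -48/ 583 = -0.08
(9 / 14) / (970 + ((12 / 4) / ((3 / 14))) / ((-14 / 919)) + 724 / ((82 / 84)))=41 / 50554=0.00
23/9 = 2.56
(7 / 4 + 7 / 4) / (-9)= -7 / 18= -0.39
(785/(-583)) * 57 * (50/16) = -1118625/4664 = -239.84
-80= -80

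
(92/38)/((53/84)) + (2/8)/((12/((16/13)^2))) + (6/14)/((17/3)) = 239638981/60755331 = 3.94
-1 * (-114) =114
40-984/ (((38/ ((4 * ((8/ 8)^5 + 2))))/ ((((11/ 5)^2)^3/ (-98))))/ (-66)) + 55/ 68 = -23430292969011/ 989187500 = -23686.40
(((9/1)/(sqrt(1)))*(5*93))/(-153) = -465/17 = -27.35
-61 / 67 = -0.91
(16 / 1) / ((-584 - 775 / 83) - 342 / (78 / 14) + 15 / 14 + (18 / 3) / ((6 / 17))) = -241696 / 9617243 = -0.03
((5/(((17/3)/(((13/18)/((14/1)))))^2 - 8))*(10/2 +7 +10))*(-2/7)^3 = -18590/87372047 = -0.00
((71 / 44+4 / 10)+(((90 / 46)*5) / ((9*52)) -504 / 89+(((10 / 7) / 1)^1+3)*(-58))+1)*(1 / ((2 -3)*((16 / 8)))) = 129.74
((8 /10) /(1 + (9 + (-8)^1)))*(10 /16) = 1 /4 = 0.25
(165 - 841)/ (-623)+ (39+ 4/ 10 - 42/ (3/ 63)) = -2621319/ 3115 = -841.51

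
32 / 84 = 8 / 21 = 0.38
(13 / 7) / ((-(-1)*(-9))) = -13 / 63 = -0.21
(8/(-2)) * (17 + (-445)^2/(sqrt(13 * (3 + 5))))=-198025 * sqrt(26)/13 -68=-77739.80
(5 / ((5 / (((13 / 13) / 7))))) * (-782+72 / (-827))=-92398 / 827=-111.73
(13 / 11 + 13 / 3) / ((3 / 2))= 364 / 99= 3.68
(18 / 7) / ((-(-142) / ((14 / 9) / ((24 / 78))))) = 13 / 142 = 0.09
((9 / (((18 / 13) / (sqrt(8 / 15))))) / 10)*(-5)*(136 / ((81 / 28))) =-24752*sqrt(30) / 1215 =-111.58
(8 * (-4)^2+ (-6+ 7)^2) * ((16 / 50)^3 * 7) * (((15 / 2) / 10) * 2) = 693504 / 15625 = 44.38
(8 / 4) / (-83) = -2 / 83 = -0.02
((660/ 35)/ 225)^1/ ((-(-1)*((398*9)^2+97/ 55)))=484/ 74097441285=0.00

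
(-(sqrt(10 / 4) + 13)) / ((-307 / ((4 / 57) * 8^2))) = 128 * sqrt(10) / 17499 + 3328 / 17499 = 0.21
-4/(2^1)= -2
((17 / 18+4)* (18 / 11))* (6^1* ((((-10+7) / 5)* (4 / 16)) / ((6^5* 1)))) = -89 / 95040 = -0.00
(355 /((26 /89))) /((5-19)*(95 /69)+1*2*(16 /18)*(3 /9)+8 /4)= -3924099 /53872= -72.84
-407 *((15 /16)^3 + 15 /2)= -13876665 /4096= -3387.86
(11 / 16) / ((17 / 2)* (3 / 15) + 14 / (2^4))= 55 / 206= 0.27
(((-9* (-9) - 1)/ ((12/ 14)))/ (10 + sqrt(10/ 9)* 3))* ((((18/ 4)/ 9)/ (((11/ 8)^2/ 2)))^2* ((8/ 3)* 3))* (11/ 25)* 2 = 3670016/ 179685 - 1835008* sqrt(10)/ 898425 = 13.97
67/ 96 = 0.70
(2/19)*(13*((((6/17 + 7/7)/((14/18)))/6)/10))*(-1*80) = -7176/2261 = -3.17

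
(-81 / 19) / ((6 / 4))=-2.84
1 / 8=0.12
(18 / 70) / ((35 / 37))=333 / 1225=0.27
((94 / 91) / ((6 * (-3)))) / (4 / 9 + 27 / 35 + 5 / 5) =-235 / 9074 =-0.03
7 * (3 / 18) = 1.17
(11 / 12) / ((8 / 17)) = 187 / 96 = 1.95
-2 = -2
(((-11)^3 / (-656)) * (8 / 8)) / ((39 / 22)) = 14641 / 12792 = 1.14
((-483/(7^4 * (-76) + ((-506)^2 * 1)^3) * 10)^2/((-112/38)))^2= 4950107449/6270574893054581501225426670896659554441255863905524434617344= 0.00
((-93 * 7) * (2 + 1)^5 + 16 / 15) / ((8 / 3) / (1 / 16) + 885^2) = -2372879 / 11749015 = -0.20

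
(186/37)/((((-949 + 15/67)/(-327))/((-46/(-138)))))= 679179/1176008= 0.58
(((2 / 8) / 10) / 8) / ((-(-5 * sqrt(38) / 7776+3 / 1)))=-1417176 / 1360486585 - 243 * sqrt(38) / 1088389268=-0.00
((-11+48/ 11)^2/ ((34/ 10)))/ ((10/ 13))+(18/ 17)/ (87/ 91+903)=79154478/ 4700245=16.84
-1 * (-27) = 27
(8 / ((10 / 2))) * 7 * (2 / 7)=16 / 5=3.20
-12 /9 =-4 /3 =-1.33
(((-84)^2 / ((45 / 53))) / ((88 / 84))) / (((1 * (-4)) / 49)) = -5344626 / 55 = -97175.02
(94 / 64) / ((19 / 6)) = 0.46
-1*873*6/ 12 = -873/ 2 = -436.50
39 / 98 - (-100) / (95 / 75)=147741 / 1862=79.35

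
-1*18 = -18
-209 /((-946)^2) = -19 /81356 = -0.00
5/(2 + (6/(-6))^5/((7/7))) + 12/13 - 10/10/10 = 5.82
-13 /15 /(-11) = 13 /165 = 0.08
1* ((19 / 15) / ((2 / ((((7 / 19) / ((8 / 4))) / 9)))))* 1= 7 / 540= 0.01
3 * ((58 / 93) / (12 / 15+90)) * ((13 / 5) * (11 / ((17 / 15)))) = 62205 / 119629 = 0.52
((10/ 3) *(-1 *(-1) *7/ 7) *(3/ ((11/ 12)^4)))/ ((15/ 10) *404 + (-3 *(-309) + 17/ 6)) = 248832/ 26983363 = 0.01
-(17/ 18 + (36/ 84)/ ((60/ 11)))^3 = -2141700569/ 2000376000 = -1.07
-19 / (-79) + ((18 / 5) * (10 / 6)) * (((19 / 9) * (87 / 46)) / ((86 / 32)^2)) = 3.56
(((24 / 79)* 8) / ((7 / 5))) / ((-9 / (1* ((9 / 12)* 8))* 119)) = -640 / 65807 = -0.01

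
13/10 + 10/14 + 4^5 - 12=70981/70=1014.01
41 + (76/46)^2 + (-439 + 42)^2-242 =83270276/529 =157410.73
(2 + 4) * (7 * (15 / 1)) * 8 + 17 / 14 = 70577 / 14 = 5041.21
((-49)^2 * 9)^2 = 466948881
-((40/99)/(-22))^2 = -400/1185921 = -0.00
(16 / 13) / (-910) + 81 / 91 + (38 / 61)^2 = 1.28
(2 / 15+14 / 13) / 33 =236 / 6435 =0.04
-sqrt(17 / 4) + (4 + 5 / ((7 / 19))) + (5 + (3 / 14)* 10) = 173 / 7 - sqrt(17) / 2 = 22.65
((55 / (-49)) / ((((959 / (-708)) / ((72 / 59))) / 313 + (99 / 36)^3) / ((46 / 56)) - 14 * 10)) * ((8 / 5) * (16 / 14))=2189417472 / 122338145797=0.02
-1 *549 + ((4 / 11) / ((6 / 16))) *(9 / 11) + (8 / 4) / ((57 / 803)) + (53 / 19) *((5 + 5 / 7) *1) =-24337025 / 48279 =-504.09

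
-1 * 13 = -13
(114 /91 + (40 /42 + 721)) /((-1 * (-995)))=5641 /7761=0.73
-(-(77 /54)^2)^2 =-35153041 /8503056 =-4.13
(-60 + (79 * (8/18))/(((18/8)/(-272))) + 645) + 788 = -232595/81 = -2871.54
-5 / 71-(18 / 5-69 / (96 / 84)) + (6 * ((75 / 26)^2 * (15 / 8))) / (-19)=944345927 / 18238480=51.78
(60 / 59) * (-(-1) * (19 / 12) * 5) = 8.05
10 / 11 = 0.91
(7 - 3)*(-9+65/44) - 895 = -10176/11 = -925.09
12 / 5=2.40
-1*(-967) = 967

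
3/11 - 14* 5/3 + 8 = -497/33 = -15.06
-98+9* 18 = 64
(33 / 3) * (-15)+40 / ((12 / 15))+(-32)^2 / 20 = -63.80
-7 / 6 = -1.17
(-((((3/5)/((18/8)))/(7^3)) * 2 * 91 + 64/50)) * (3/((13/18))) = -94032/15925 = -5.90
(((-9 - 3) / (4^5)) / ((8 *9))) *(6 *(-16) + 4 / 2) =47 / 3072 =0.02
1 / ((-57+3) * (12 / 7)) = -7 / 648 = -0.01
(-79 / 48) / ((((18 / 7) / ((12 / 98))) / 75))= -1975 / 336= -5.88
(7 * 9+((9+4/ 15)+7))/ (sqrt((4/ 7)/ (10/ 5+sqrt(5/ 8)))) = 1189 * sqrt(7 * sqrt(10)+56)/ 60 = 175.17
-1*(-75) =75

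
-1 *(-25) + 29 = 54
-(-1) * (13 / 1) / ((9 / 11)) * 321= 15301 / 3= 5100.33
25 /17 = 1.47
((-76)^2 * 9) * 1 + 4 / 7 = 363892 / 7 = 51984.57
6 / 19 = 0.32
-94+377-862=-579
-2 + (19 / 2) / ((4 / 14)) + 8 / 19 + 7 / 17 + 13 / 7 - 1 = 297909 / 9044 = 32.94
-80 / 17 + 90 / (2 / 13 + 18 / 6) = 16610 / 697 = 23.83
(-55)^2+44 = 3069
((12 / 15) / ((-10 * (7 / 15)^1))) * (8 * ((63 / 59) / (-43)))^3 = 109734912 / 81645340765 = 0.00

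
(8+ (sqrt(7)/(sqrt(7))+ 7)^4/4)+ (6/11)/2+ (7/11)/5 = 5162/5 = 1032.40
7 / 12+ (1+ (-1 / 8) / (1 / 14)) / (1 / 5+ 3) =67 / 192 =0.35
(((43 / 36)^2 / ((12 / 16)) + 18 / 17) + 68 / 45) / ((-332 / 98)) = -18105157 / 13714920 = -1.32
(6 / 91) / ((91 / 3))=0.00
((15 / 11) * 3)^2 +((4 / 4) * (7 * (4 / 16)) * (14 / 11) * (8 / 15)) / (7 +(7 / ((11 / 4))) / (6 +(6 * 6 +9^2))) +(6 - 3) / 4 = 57977087 / 3283940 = 17.65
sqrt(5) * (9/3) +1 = 1 +3 * sqrt(5) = 7.71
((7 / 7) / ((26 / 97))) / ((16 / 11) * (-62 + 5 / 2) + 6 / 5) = -5335 / 122044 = -0.04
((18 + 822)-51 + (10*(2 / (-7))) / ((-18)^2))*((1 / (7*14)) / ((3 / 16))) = 3578864 / 83349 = 42.94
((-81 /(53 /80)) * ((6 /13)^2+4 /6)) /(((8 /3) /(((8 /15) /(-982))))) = 96336 /4397887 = 0.02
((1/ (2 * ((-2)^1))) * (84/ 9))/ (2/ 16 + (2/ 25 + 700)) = -1400/ 420123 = -0.00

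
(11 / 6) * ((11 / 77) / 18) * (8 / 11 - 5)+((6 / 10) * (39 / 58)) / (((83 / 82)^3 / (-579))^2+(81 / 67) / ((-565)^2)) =19280537157255644830449696983 / 334292345589800703261996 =57675.68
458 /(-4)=-114.50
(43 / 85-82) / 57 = -2309 / 1615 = -1.43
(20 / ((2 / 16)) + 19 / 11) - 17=1592 / 11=144.73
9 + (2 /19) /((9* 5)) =7697 /855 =9.00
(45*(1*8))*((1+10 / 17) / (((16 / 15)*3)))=178.68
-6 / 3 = -2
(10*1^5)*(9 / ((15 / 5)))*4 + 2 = 122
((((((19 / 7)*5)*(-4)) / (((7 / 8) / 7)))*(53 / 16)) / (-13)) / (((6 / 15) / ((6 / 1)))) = 151050 / 91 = 1659.89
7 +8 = 15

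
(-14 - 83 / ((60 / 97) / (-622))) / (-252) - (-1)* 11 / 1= -2420281 / 7560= -320.14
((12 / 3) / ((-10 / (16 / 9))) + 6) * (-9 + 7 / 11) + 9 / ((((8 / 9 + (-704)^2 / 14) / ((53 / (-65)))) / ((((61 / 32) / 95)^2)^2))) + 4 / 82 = -2220628306703380671120909569 / 50256874839152708812800000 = -44.19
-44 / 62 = -0.71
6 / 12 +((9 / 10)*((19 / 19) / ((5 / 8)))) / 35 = 947 / 1750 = 0.54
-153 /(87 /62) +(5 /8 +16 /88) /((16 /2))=-2223989 /20416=-108.93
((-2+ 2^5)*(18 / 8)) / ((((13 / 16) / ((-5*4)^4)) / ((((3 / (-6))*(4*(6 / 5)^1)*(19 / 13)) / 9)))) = -5180591.72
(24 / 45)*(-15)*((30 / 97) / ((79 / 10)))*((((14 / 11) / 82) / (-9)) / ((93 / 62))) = 11200 / 31104117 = 0.00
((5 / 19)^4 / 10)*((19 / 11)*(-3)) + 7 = 1055911 / 150898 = 7.00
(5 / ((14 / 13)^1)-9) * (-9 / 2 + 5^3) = -14701 / 28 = -525.04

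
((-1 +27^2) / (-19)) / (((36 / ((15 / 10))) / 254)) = -23114 / 57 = -405.51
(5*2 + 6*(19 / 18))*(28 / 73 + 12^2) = 516460 / 219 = 2358.26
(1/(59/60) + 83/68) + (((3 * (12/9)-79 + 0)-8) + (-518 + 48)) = -2209659/4012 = -550.76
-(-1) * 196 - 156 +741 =781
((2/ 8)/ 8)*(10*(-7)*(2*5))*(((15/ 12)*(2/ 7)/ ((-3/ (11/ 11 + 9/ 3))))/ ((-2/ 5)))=-625/ 24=-26.04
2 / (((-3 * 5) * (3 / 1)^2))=-2 / 135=-0.01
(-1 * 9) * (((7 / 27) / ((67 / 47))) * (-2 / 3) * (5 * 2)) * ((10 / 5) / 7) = 1880 / 603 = 3.12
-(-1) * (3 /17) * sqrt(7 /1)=3 * sqrt(7) /17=0.47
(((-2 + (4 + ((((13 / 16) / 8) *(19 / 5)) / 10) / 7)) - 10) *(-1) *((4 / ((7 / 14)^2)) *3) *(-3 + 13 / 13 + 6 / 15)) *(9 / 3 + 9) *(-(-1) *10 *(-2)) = 25787016 / 175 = 147354.38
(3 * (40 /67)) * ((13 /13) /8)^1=15 /67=0.22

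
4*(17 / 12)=17 / 3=5.67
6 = 6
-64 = -64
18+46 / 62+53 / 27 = 17330 / 837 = 20.70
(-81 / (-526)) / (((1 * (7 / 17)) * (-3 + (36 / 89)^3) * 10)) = -323580771 / 25384333940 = -0.01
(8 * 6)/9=16/3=5.33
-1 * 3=-3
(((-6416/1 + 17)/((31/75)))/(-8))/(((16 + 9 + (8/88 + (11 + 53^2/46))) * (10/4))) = 8094735/1015994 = 7.97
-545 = -545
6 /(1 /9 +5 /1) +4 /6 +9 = 748 /69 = 10.84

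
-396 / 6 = -66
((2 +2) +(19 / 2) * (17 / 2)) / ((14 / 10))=1695 / 28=60.54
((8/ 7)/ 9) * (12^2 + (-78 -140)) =-592/ 63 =-9.40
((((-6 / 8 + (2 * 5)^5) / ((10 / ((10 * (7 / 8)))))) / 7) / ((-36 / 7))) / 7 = -399997 / 1152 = -347.22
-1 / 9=-0.11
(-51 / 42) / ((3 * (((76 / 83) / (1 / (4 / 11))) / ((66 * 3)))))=-512193 / 2128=-240.69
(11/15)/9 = 0.08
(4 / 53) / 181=4 / 9593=0.00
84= 84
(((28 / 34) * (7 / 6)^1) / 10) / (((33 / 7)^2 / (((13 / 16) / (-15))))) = -31213 / 133293600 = -0.00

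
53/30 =1.77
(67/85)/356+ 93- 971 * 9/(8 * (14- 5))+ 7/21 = -5090843/181560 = -28.04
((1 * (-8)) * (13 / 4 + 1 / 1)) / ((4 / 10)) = -85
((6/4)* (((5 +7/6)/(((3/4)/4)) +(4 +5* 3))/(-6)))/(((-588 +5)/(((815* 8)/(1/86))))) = 12476.47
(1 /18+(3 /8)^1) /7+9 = 4567 /504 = 9.06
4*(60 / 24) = 10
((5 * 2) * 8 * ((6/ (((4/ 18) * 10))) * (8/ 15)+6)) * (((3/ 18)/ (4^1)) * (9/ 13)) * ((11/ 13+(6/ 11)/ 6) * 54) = 8075376/ 9295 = 868.79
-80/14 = -40/7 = -5.71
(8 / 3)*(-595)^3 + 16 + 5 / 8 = -13481271601 / 24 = -561719650.04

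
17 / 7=2.43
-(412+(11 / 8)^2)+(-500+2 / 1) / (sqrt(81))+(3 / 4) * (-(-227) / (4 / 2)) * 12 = 106037 / 192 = 552.28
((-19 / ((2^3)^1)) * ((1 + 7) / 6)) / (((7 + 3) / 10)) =-19 / 6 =-3.17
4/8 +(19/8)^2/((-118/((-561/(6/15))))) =1020157/15104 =67.54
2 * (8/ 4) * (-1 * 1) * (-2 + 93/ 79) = 260/ 79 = 3.29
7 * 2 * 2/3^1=9.33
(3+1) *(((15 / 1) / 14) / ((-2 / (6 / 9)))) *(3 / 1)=-30 / 7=-4.29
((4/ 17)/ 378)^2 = 4/ 10323369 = 0.00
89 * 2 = 178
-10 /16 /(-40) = 1 /64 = 0.02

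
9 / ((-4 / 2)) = -9 / 2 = -4.50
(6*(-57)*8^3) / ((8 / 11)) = -240768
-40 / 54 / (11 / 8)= -160 / 297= -0.54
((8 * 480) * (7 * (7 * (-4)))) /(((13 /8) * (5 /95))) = -114401280 /13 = -8800098.46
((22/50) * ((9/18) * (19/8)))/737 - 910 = -24387981/26800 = -910.00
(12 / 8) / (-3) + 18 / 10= 1.30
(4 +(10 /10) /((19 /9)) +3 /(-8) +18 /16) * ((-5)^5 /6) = -1240625 /456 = -2720.67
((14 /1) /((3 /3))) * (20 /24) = 35 /3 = 11.67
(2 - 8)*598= -3588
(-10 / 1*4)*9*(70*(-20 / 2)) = 252000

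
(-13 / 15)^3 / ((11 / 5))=-2197 / 7425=-0.30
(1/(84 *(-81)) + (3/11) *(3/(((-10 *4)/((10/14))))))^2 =4879681/22406497344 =0.00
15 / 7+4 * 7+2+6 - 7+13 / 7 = 33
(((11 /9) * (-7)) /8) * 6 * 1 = -6.42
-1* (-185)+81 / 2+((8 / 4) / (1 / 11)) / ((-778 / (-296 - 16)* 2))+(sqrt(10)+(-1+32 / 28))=sqrt(10)+1252875 / 5446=233.22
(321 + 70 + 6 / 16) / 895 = 0.44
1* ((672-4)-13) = 655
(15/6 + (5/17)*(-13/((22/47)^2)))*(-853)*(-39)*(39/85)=-228203.92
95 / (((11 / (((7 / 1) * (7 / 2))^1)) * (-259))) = -665 / 814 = -0.82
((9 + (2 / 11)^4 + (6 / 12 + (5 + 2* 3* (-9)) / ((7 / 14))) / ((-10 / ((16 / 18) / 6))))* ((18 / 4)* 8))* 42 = 231234864 / 14641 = 15793.65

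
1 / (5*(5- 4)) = 1 / 5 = 0.20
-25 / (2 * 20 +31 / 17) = -0.60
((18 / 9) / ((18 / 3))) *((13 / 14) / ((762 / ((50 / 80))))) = 65 / 256032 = 0.00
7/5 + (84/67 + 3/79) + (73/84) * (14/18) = 9625433/2858220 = 3.37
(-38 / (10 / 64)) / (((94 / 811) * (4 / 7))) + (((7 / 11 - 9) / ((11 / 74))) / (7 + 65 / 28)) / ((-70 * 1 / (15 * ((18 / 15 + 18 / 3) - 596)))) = -10967809096 / 2473845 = -4433.51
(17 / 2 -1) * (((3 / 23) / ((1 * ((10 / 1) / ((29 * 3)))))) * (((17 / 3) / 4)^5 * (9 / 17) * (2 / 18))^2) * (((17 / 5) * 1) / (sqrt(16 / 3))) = 3439048418413 * sqrt(3) / 4219553710080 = 1.41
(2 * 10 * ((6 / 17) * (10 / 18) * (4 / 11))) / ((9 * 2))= 400 / 5049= 0.08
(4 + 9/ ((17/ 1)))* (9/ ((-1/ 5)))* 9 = -31185/ 17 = -1834.41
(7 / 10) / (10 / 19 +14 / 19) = 133 / 240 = 0.55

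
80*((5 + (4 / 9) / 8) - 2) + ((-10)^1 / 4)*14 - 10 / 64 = 60275 / 288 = 209.29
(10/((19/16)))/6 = 80/57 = 1.40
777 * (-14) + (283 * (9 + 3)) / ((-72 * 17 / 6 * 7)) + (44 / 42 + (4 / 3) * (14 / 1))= -1292419 / 119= -10860.66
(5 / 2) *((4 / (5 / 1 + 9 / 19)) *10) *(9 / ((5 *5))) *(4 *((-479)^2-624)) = 78255414 / 13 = 6019647.23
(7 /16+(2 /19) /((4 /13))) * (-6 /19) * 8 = -711 /361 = -1.97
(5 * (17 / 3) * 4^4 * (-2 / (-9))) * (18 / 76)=381.75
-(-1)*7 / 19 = 7 / 19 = 0.37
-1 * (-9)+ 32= 41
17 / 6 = 2.83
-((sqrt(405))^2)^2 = -164025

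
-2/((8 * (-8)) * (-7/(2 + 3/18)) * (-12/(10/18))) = 65/145152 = 0.00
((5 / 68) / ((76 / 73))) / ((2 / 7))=2555 / 10336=0.25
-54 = -54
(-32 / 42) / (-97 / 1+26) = 16 / 1491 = 0.01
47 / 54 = 0.87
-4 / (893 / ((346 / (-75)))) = 1384 / 66975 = 0.02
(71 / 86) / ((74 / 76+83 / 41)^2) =86171422 / 938184363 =0.09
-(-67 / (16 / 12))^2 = -40401 / 16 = -2525.06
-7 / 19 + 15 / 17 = 166 / 323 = 0.51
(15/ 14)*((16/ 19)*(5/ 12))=50/ 133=0.38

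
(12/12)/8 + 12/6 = 17/8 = 2.12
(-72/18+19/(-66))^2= 80089/4356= 18.39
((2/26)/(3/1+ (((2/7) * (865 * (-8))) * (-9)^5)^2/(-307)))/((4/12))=-15043/2894138910693942041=-0.00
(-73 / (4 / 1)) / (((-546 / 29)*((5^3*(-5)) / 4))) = -2117 / 341250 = -0.01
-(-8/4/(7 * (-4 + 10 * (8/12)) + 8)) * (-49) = -147/40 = -3.68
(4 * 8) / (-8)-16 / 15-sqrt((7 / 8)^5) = -76 / 15-49 * sqrt(14) / 256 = -5.78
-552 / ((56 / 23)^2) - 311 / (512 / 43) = -2991341 / 25088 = -119.23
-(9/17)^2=-81/289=-0.28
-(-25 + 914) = -889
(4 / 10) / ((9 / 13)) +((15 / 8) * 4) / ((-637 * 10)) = 66113 / 114660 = 0.58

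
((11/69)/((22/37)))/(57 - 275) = -37/30084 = -0.00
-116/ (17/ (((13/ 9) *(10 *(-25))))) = 377000/ 153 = 2464.05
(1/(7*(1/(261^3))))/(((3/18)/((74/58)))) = 136105758/7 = 19443679.71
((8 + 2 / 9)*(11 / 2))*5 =2035 / 9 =226.11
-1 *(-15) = 15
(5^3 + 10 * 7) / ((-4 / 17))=-3315 / 4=-828.75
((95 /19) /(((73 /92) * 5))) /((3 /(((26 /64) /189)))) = 299 /331128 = 0.00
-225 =-225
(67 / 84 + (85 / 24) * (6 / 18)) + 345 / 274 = 223529 / 69048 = 3.24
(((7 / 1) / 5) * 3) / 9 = 7 / 15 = 0.47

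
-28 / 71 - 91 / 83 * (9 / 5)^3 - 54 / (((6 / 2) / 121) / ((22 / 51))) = -11850384173 / 12522625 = -946.32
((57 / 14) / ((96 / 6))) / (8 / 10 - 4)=-285 / 3584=-0.08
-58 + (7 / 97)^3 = -52934691 / 912673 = -58.00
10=10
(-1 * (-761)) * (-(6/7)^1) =-4566/7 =-652.29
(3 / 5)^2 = 9 / 25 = 0.36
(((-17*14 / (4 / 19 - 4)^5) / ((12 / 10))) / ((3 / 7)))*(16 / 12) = 10312952335 / 13060694016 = 0.79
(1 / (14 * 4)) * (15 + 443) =8.18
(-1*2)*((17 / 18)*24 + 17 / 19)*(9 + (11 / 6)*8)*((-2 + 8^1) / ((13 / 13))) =-381412 / 57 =-6691.44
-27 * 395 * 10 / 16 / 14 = -53325 / 112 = -476.12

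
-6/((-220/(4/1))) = 6/55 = 0.11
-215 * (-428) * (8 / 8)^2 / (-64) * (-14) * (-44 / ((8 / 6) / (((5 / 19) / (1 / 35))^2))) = -162745996875 / 2888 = -56352491.99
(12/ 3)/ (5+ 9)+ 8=8.29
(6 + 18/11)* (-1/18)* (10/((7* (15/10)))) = -40/99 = -0.40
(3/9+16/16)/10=2/15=0.13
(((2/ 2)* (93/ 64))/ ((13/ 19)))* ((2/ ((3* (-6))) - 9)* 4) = -77.40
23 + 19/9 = 226/9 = 25.11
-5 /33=-0.15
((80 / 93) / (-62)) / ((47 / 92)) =-3680 / 135501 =-0.03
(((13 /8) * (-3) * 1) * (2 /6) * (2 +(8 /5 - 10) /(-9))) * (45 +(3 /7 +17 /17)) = -9295 /42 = -221.31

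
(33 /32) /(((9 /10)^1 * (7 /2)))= 0.33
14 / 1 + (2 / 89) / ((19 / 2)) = 23678 / 1691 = 14.00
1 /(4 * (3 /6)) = 1 /2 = 0.50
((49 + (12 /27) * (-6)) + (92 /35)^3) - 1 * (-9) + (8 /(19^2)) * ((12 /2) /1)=3418820354 /46433625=73.63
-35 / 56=-5 / 8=-0.62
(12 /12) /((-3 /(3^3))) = -9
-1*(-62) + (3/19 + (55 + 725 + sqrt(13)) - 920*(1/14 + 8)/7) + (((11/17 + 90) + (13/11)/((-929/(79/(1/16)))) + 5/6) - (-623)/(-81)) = -3575878067519/26201250306 + sqrt(13) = -132.87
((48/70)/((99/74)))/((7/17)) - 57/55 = 337/1617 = 0.21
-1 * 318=-318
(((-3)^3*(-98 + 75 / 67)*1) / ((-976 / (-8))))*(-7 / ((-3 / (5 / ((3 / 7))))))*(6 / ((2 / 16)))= 114501240 / 4087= 28015.96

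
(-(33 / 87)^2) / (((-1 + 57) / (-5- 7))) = 363 / 11774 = 0.03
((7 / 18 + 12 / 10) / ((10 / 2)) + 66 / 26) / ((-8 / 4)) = -16709 / 11700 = -1.43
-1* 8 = -8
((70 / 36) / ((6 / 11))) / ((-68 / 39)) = -5005 / 2448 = -2.04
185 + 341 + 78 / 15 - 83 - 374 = 371 / 5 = 74.20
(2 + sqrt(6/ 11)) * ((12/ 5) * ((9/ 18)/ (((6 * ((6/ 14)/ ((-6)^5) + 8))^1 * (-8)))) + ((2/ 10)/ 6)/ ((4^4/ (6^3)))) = 1161207 * sqrt(66)/ 510931520 + 1161207/ 23224160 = 0.07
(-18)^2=324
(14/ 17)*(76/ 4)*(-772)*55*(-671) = 7578515560/ 17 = 445795032.94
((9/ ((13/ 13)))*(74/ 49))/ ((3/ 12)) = 2664/ 49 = 54.37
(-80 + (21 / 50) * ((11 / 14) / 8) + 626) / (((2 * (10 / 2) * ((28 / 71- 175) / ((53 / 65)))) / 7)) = -1643802579 / 920920000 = -1.78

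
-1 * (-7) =7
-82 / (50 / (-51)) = 2091 / 25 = 83.64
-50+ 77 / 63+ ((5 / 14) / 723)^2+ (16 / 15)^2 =-122023766219 / 2561372100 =-47.64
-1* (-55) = 55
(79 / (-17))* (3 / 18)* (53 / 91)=-4187 / 9282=-0.45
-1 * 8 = -8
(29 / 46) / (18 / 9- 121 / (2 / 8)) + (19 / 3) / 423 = 384467 / 28136268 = 0.01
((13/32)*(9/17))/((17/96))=351/289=1.21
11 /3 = 3.67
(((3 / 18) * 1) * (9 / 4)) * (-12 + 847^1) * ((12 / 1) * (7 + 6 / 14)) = 195390 / 7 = 27912.86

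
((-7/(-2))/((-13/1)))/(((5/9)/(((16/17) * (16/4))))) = -2016/1105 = -1.82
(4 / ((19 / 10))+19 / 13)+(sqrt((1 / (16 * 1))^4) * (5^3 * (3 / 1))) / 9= 707483 / 189696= 3.73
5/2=2.50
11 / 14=0.79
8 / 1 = 8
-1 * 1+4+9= 12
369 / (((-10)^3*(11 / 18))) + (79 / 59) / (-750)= -117911 / 194700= -0.61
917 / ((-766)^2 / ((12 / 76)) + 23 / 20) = 55020 / 222967349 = 0.00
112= 112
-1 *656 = -656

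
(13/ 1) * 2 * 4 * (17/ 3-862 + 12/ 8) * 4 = -1066832/ 3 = -355610.67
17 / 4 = 4.25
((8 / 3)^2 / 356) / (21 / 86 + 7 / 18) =0.03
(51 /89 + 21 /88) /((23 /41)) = 260637 /180136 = 1.45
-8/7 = -1.14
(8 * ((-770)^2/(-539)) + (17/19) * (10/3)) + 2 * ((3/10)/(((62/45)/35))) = -31034795/3534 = -8781.78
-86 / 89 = -0.97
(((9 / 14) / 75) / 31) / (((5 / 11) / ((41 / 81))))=451 / 1464750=0.00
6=6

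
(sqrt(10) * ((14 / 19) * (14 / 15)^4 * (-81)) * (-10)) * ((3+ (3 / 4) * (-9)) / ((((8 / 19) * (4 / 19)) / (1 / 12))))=-319333 * sqrt(10) / 200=-5049.10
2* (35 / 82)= 35 / 41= 0.85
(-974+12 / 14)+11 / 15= -102103 / 105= -972.41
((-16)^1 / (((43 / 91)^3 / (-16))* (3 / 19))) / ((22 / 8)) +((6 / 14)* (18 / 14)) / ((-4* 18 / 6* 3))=2873641694503 / 514251276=5588.01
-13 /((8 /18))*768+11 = -22453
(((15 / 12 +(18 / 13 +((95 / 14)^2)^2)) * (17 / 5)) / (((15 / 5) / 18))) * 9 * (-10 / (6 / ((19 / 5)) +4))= -9245776346433 / 13234312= -698621.61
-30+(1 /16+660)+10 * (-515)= -72319 /16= -4519.94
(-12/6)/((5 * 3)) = -2/15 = -0.13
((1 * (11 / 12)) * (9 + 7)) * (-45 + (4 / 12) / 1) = -5896 / 9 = -655.11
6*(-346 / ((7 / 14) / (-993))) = 4122936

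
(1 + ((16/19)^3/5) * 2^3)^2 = 4497445969/1176147025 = 3.82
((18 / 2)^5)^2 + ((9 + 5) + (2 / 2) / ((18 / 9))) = 6973568831 / 2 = 3486784415.50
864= 864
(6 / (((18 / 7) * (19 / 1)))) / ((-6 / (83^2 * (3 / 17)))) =-48223 / 1938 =-24.88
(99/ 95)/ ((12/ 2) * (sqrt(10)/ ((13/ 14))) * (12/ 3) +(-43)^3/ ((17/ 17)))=-1330231617/ 101489376500495 -432432 * sqrt(10)/ 101489376500495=-0.00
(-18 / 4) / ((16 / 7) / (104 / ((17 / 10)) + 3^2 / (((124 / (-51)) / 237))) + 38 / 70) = -180636855 / 21678686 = -8.33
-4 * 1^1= -4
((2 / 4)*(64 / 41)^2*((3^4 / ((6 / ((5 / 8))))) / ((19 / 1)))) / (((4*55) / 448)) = 387072 / 351329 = 1.10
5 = 5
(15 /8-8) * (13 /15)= -637 /120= -5.31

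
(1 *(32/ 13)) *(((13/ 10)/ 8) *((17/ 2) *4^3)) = 1088/ 5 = 217.60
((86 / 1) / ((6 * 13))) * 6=86 / 13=6.62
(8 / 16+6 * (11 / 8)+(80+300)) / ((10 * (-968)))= -311 / 7744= -0.04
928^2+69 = 861253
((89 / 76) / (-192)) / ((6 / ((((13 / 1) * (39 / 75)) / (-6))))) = 0.00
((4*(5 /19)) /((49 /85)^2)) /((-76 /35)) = -180625 /123823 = -1.46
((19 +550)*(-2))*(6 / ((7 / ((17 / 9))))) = -38692 / 21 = -1842.48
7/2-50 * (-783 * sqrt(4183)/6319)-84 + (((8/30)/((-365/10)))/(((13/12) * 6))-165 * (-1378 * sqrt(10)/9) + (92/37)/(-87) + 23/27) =-21906213629/274934790 + 39150 * sqrt(4183)/6319 + 75790 * sqrt(10)/3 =80210.70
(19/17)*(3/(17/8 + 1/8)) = 76/51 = 1.49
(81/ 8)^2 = 6561/ 64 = 102.52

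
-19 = -19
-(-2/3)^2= -0.44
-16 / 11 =-1.45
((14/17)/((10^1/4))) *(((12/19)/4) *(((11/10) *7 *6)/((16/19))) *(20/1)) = 4851/85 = 57.07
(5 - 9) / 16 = -1 / 4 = -0.25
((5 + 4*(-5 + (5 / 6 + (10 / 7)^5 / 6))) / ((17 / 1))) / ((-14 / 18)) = 1164735 / 2000033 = 0.58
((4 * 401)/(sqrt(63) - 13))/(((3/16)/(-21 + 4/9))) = 2373920 * sqrt(7)/477 + 30860960/1431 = 34733.31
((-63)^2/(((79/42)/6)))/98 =10206/79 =129.19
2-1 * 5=-3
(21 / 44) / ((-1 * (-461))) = 21 / 20284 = 0.00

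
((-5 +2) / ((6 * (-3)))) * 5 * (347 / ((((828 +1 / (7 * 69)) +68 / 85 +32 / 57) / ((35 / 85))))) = 185757775 / 1293881662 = 0.14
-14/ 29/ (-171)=14/ 4959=0.00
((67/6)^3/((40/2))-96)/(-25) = 113957/108000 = 1.06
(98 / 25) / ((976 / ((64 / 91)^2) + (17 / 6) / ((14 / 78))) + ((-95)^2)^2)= 175616 / 3649077106875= 0.00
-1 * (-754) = 754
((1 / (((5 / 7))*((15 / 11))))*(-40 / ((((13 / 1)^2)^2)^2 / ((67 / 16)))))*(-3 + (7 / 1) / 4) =5159 / 19577537304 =0.00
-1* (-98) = 98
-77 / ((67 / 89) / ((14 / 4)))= -357.99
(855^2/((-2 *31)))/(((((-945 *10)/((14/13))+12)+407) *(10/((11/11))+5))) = 48735/518072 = 0.09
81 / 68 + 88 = 6065 / 68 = 89.19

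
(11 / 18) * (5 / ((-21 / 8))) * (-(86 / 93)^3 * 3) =139932320 / 50674491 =2.76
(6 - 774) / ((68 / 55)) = -10560 / 17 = -621.18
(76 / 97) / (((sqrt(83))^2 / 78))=5928 / 8051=0.74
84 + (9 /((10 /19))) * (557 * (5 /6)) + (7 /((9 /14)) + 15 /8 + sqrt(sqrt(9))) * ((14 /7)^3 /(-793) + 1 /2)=777 * sqrt(3) /1586 + 305558881 /38064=8028.35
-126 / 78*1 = -21 / 13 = -1.62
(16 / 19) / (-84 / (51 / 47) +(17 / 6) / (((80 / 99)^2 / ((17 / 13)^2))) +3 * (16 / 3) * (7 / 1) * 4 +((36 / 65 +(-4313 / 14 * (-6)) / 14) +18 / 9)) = 28831129600 / 17549616092777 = 0.00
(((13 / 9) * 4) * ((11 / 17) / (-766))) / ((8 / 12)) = -143 / 19533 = -0.01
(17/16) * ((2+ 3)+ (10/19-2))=1139/304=3.75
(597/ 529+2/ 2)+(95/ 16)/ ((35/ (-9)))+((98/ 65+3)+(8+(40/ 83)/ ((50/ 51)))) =4347469423/ 319642960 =13.60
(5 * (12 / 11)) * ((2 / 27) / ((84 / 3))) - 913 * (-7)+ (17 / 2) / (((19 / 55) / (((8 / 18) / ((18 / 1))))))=757426378 / 118503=6391.62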